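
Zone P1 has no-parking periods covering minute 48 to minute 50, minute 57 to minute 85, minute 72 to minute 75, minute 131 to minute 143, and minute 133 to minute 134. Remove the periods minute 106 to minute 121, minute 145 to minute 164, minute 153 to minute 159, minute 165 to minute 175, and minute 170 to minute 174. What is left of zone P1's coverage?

minute 48 to minute 50, minute 57 to minute 85, minute 131 to minute 143

Merge the first list: minute 48 to minute 50, minute 57 to minute 85, minute 131 to minute 143.
Merge the second list: minute 106 to minute 121, minute 145 to minute 164, minute 165 to minute 175.
minute 48 to minute 50: no B overlap → unchanged.
minute 57 to minute 85: no B overlap → unchanged.
minute 131 to minute 143: no B overlap → unchanged.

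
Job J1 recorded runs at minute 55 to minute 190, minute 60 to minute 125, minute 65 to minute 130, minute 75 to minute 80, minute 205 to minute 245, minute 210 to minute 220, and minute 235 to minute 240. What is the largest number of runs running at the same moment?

4

Walk the sorted start/end points keeping a running depth.
The depth first hits 4 at minute 75.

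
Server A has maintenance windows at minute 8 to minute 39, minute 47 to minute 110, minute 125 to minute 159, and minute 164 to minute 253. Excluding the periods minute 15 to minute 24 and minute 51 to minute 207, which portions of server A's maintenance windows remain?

minute 8 to minute 39 with B removed leaves minute 8 to minute 15, minute 24 to minute 39.
minute 47 to minute 110 with B removed leaves minute 47 to minute 51.
minute 125 to minute 159 lies entirely inside B → drops out.
minute 164 to minute 253 with B removed leaves minute 207 to minute 253.

minute 8 to minute 15, minute 24 to minute 39, minute 47 to minute 51, minute 207 to minute 253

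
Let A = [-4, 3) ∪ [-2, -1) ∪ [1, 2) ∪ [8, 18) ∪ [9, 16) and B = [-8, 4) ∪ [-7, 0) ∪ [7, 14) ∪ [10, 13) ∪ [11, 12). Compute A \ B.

First set merges to [-4, 3), [8, 18).
Second set merges to [-8, 4), [7, 14).
[-4, 3) lies entirely inside B → drops out.
[8, 18) with B removed leaves [14, 18).

[14, 18)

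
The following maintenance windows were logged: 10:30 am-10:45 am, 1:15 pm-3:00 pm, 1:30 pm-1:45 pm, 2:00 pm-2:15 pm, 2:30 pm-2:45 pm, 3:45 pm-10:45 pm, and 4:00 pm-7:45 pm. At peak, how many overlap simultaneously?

Sweep endpoints in order; track running count of active intervals.
Peak of 2 reached at 1:30 pm.

2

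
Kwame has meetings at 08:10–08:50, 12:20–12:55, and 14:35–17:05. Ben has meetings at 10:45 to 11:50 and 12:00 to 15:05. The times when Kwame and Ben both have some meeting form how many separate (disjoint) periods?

2

A ∩ B = 12:20–12:55, 14:35–15:05.
That is 2 disjoint pieces.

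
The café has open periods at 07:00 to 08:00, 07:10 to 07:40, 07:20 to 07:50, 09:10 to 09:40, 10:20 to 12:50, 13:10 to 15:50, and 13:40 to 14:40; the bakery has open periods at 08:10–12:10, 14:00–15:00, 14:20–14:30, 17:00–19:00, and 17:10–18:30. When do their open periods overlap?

A, merged: 07:00–08:00, 09:10–09:40, 10:20–12:50, 13:10–15:50.
B, merged: 08:10–12:10, 14:00–15:00, 17:00–19:00.
07:00–08:00 meets no B interval.
09:10–09:40 ∩ B → 09:10–09:40.
10:20–12:50 ∩ B → 10:20–12:10.
13:10–15:50 ∩ B → 14:00–15:00.

09:10–09:40, 10:20–12:10, 14:00–15:00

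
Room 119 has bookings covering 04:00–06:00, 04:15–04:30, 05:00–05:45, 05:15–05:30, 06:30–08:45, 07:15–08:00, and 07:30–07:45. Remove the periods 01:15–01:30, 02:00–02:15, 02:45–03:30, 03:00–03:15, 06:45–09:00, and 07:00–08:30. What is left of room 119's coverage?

Merge the first list: 04:00-06:00, 06:30-08:45.
Merge the second list: 01:15-01:30, 02:00-02:15, 02:45-03:30, 06:45-09:00.
04:00-06:00 is untouched.
06:30-08:45 with B removed leaves 06:30-06:45.

04:00-06:00, 06:30-06:45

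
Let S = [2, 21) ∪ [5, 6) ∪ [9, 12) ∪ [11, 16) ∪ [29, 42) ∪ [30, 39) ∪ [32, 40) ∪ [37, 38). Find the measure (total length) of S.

32

Merged: [2, 21), [29, 42).
Lengths: 19 + 13 = 32.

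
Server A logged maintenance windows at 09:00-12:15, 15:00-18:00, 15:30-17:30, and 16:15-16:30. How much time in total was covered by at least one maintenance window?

Merged: 09:00–12:15, 15:00–18:00.
Lengths: 3 h 15 min + 3 h = 6 h 15 min.

6 h 15 min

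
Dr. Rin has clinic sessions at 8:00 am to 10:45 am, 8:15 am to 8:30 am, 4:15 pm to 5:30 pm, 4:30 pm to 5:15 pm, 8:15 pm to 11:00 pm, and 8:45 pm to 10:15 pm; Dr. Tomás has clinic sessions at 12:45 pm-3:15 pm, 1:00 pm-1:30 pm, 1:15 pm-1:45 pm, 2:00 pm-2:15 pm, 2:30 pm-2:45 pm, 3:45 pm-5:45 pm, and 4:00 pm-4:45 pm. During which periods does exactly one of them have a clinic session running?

A, merged: 8:00 am–10:45 am, 4:15 pm–5:30 pm, 8:15 pm–11:00 pm.
B, merged: 12:45 pm–3:15 pm, 3:45 pm–5:45 pm.
A but not B: 8:00 am–10:45 am, 8:15 pm–11:00 pm.
B but not A: 12:45 pm–3:15 pm, 3:45 pm–4:15 pm, 5:30 pm–5:45 pm.
Combining gives A △ B.

8:00 am–10:45 am, 12:45 pm–3:15 pm, 3:45 pm–4:15 pm, 5:30 pm–5:45 pm, 8:15 pm–11:00 pm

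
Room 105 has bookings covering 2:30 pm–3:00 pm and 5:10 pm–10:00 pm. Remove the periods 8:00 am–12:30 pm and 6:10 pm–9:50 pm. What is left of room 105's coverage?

2:30 pm-3:00 pm is untouched.
5:10 pm-10:00 pm with B removed leaves 5:10 pm-6:10 pm, 9:50 pm-10:00 pm.

2:30 pm-3:00 pm, 5:10 pm-6:10 pm, 9:50 pm-10:00 pm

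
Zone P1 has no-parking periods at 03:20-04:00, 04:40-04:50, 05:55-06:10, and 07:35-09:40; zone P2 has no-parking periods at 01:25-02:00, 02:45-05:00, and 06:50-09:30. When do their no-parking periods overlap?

03:20–04:00 overlaps B on 03:20–04:00.
04:40–04:50 overlaps B on 04:40–04:50.
05:55–06:10 falls entirely outside B.
07:35–09:40 overlaps B on 07:35–09:30.

03:20–04:00, 04:40–04:50, 07:35–09:30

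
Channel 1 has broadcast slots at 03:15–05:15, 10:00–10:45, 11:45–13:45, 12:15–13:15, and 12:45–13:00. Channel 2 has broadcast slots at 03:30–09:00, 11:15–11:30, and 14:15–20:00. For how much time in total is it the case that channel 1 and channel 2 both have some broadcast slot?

Merge the first list: 03:15–05:15, 10:00–10:45, 11:45–13:45.
A ∩ B = 03:30–05:15.
Total: 1 h 45 min.

1 h 45 min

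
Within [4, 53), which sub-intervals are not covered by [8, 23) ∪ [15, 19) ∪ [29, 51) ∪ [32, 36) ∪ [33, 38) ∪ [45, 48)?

[4, 8) ∪ [23, 29) ∪ [51, 53)

The merged coverage is [8, 23), [29, 51).
Complement within [4, 53): [4, 8), [23, 29), [51, 53).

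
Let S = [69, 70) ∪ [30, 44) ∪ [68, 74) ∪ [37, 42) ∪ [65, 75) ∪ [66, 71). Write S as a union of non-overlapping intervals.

Sort by start: [30, 44), [37, 42), [65, 75), [66, 71), [68, 74), [69, 70).
[37, 42) overlaps/touches [30, 44) → extend to [30, 44).
[65, 75) is disjoint → start new block.
[66, 71) overlaps/touches [65, 75) → extend to [65, 75).
[68, 74) overlaps/touches [65, 75) → extend to [65, 75).
[69, 70) overlaps/touches [65, 75) → extend to [65, 75).

[30, 44) ∪ [65, 75)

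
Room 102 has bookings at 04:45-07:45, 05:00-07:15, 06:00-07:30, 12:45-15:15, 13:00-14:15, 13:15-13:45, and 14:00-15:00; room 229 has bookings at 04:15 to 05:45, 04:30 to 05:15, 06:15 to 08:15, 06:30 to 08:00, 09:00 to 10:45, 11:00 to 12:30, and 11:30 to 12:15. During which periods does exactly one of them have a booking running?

Merge the first list: 04:45–07:45, 12:45–15:15.
Merge the second list: 04:15–05:45, 06:15–08:15, 09:00–10:45, 11:00–12:30.
A \ B = 05:45–06:15, 12:45–15:15.
B \ A = 04:15–04:45, 07:45–08:15, 09:00–10:45, 11:00–12:30.
Union of the two gives the symmetric difference.

04:15–04:45, 05:45–06:15, 07:45–08:15, 09:00–10:45, 11:00–12:30, 12:45–15:15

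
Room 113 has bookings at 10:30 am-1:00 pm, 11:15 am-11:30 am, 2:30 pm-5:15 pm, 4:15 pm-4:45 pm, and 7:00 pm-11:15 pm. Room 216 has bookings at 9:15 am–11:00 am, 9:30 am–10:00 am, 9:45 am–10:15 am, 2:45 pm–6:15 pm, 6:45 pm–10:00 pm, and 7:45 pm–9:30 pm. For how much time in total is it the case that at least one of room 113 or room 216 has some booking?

12 h

Merge the first list: 10:30 am-1:00 pm, 2:30 pm-5:15 pm, 7:00 pm-11:15 pm.
Merge the second list: 9:15 am-11:00 am, 2:45 pm-6:15 pm, 6:45 pm-10:00 pm.
A ∪ B = 9:15 am-1:00 pm, 2:30 pm-6:15 pm, 6:45 pm-11:15 pm.
Total: 3 h 45 min + 3 h 45 min + 4 h 30 min = 12 h.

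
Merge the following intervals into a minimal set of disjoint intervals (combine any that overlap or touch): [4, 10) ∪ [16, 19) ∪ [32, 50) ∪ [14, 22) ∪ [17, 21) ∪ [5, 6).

Sort by start: [4, 10), [5, 6), [14, 22), [16, 19), [17, 21), [32, 50).
[5, 6) overlaps/touches [4, 10) → extend to [4, 10).
[14, 22) is disjoint → start new block.
[16, 19) overlaps/touches [14, 22) → extend to [14, 22).
[17, 21) overlaps/touches [14, 22) → extend to [14, 22).
[32, 50) is disjoint → start new block.

[4, 10) ∪ [14, 22) ∪ [32, 50)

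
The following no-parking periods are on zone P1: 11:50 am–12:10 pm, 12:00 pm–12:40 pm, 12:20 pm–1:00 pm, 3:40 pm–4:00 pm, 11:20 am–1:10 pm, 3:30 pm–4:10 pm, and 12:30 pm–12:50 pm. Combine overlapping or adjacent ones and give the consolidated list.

Sort by start: 11:20 am–1:10 pm, 11:50 am–12:10 pm, 12:00 pm–12:40 pm, 12:20 pm–1:00 pm, 12:30 pm–12:50 pm, 3:30 pm–4:10 pm, 3:40 pm–4:00 pm.
11:50 am–12:10 pm overlaps/touches 11:20 am–1:10 pm → extend to 11:20 am–1:10 pm.
12:00 pm–12:40 pm overlaps/touches 11:20 am–1:10 pm → extend to 11:20 am–1:10 pm.
12:20 pm–1:00 pm overlaps/touches 11:20 am–1:10 pm → extend to 11:20 am–1:10 pm.
12:30 pm–12:50 pm overlaps/touches 11:20 am–1:10 pm → extend to 11:20 am–1:10 pm.
3:30 pm–4:10 pm is disjoint → start new block.
3:40 pm–4:00 pm overlaps/touches 3:30 pm–4:10 pm → extend to 3:30 pm–4:10 pm.

11:20 am–1:10 pm, 3:30 pm–4:10 pm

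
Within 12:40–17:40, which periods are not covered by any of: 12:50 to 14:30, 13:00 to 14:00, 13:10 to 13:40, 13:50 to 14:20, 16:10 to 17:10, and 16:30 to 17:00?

12:40–12:50, 14:30–16:10, 17:10–17:40

The merged coverage is 12:50–14:30, 16:10–17:10.
Gaps within 12:40–17:40: 12:40–12:50, 14:30–16:10, 17:10–17:40.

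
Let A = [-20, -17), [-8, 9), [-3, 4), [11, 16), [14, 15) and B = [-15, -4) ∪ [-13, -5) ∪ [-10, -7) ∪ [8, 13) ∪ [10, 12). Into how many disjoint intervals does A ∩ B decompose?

3

First set merges to [-20, -17), [-8, 9), [11, 16).
Second set merges to [-15, -4), [8, 13).
A ∩ B = [-8, -4), [8, 9), [11, 13).
That is 3 disjoint pieces.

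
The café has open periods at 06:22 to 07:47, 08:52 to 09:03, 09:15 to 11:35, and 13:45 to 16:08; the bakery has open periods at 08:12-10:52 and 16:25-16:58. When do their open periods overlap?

08:52-09:03, 09:15-10:52

06:22-07:47 falls entirely outside B.
08:52-09:03 overlaps B on 08:52-09:03.
09:15-11:35 overlaps B on 09:15-10:52.
13:45-16:08 falls entirely outside B.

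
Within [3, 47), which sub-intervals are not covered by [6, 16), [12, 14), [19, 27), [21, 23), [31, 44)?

After merging, the occupied span is [6, 16), [19, 27), [31, 44).
Uncovered inside [3, 47): [3, 6), [16, 19), [27, 31), [44, 47).

[3, 6) ∪ [16, 19) ∪ [27, 31) ∪ [44, 47)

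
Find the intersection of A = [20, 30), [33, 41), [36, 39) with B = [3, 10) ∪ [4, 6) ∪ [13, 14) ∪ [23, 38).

A, merged: [20, 30), [33, 41).
B, merged: [3, 10), [13, 14), [23, 38).
[20, 30) meets the second set on [23, 30).
[33, 41) meets the second set on [33, 38).

[23, 30) ∪ [33, 38)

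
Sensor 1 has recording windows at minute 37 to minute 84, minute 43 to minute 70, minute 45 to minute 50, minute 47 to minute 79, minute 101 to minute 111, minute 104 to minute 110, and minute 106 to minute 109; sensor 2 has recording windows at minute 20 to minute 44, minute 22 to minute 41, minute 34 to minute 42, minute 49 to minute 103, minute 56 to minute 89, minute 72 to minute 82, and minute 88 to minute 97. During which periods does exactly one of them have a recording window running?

Merge the first list: minute 37 to minute 84, minute 101 to minute 111.
Merge the second list: minute 20 to minute 44, minute 49 to minute 103.
A \ B = minute 44 to minute 49, minute 103 to minute 111.
B \ A = minute 20 to minute 37, minute 84 to minute 101.
Union of the two gives the symmetric difference.

minute 20 to minute 37, minute 44 to minute 49, minute 84 to minute 101, minute 103 to minute 111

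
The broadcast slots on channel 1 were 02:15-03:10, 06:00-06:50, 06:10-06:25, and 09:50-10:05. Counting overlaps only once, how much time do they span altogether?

Merged: 02:15-03:10, 06:00-06:50, 09:50-10:05.
Lengths: 55 min + 50 min + 15 min = 2 h.

2 h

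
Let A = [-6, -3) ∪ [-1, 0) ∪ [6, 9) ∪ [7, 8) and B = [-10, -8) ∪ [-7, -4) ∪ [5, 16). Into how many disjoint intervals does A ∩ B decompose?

2

A, merged: [-6, -3), [-1, 0), [6, 9).
A ∩ B = [-6, -4), [6, 9).
That is 2 disjoint pieces.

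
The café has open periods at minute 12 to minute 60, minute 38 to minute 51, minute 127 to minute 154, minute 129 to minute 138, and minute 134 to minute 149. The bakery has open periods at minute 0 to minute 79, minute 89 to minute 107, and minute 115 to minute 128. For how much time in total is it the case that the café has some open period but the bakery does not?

26 minutes

First set merges to minute 12 to minute 60, minute 127 to minute 154.
A \ B = minute 128 to minute 154.
Total: 26 minutes.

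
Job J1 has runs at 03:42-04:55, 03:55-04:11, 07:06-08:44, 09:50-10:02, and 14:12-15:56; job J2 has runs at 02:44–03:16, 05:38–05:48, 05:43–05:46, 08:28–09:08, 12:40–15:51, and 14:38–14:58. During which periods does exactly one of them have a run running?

A, merged: 03:42–04:55, 07:06–08:44, 09:50–10:02, 14:12–15:56.
B, merged: 02:44–03:16, 05:38–05:48, 08:28–09:08, 12:40–15:51.
A but not B: 03:42–04:55, 07:06–08:28, 09:50–10:02, 15:51–15:56.
B but not A: 02:44–03:16, 05:38–05:48, 08:44–09:08, 12:40–14:12.
Combining gives A △ B.

02:44–03:16, 03:42–04:55, 05:38–05:48, 07:06–08:28, 08:44–09:08, 09:50–10:02, 12:40–14:12, 15:51–15:56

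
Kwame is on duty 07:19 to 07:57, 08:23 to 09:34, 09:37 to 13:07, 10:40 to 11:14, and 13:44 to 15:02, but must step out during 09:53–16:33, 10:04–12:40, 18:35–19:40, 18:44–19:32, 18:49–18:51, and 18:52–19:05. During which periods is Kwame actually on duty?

Merge the first list: 07:19–07:57, 08:23–09:34, 09:37–13:07, 13:44–15:02.
Merge the second list: 09:53–16:33, 18:35–19:40.
07:19–07:57: no B overlap → unchanged.
08:23–09:34: no B overlap → unchanged.
09:37–13:07 minus B → 09:37–09:53.
13:44–15:02: fully covered by B → removed.

07:19–07:57, 08:23–09:34, 09:37–09:53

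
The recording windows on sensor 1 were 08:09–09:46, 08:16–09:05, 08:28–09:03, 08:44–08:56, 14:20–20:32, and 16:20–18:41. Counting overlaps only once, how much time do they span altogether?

7 h 49 min

Merged: 08:09–09:46, 14:20–20:32.
Lengths: 1 h 37 min + 6 h 12 min = 7 h 49 min.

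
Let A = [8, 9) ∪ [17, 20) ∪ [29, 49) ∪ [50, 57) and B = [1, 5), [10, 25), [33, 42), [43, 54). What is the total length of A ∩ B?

22

A ∩ B = [17, 20), [33, 42), [43, 49), [50, 54).
Total: 3 + 9 + 6 + 4 = 22.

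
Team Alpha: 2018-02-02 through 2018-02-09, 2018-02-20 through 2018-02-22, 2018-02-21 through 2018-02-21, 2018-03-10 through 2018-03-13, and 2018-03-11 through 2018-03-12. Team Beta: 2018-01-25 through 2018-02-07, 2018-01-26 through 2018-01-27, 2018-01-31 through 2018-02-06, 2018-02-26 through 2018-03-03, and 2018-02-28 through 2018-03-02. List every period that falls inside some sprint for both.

A, merged: 2018-02-02 through 2018-02-09, 2018-02-20 through 2018-02-22, 2018-03-10 through 2018-03-13.
B, merged: 2018-01-25 through 2018-02-07, 2018-02-26 through 2018-03-03.
2018-02-02 through 2018-02-09 overlaps B on 2018-02-02 through 2018-02-07.
2018-02-20 through 2018-02-22 falls entirely outside B.
2018-03-10 through 2018-03-13 falls entirely outside B.

2018-02-02 through 2018-02-07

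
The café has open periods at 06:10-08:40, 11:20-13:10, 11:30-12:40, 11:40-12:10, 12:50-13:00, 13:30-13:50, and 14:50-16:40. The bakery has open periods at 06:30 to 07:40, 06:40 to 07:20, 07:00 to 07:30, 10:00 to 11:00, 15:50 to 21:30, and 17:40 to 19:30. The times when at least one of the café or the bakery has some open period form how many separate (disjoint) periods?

5

First set merges to 06:10-08:40, 11:20-13:10, 13:30-13:50, 14:50-16:40.
Second set merges to 06:30-07:40, 10:00-11:00, 15:50-21:30.
A ∪ B = 06:10-08:40, 10:00-11:00, 11:20-13:10, 13:30-13:50, 14:50-21:30.
That is 5 disjoint pieces.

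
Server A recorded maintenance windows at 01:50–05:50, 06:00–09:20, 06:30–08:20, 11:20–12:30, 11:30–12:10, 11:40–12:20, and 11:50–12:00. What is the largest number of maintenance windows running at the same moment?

Sweep endpoints in order; track running count of active intervals.
Peak of 4 reached at 11:50.

4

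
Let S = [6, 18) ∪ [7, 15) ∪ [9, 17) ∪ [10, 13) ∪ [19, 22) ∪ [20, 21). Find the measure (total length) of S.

Merged: [6, 18), [19, 22).
Lengths: 12 + 3 = 15.

15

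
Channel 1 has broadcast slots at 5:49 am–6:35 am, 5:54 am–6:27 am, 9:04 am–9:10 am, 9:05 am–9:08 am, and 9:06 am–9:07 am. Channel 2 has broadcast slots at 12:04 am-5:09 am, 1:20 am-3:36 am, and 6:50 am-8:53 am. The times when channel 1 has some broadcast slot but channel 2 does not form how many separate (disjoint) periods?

2

Merge the first list: 5:49 am-6:35 am, 9:04 am-9:10 am.
Merge the second list: 12:04 am-5:09 am, 6:50 am-8:53 am.
A \ B = 5:49 am-6:35 am, 9:04 am-9:10 am.
That is 2 disjoint pieces.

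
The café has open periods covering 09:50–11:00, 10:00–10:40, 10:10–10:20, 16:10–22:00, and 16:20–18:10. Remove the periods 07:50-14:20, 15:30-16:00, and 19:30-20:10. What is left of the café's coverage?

16:10-19:30, 20:10-22:00

A, merged: 09:50-11:00, 16:10-22:00.
09:50-11:00: entirely removed.
16:10-22:00 \ B = 16:10-19:30, 20:10-22:00.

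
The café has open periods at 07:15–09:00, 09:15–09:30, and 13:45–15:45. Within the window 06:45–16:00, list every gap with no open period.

After merging, the occupied span is 07:15-09:00, 09:15-09:30, 13:45-15:45.
Uncovered inside 06:45-16:00: 06:45-07:15, 09:00-09:15, 09:30-13:45, 15:45-16:00.

06:45-07:15, 09:00-09:15, 09:30-13:45, 15:45-16:00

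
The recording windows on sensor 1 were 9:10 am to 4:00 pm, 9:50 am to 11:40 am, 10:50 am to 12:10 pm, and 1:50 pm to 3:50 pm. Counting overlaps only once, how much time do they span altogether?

6 h 50 min

Merged: 9:10 am-4:00 pm.
Length: 6 h 50 min.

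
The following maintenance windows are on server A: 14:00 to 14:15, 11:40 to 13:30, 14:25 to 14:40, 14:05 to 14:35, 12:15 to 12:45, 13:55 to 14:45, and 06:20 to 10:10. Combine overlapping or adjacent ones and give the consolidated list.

06:20–10:10, 11:40–13:30, 13:55–14:45

Sort by start: 06:20–10:10, 11:40–13:30, 12:15–12:45, 13:55–14:45, 14:00–14:15, 14:05–14:35, 14:25–14:40.
11:40–13:30 is disjoint → start new block.
12:15–12:45 overlaps/touches 11:40–13:30 → extend to 11:40–13:30.
13:55–14:45 is disjoint → start new block.
14:00–14:15 overlaps/touches 13:55–14:45 → extend to 13:55–14:45.
14:05–14:35 overlaps/touches 13:55–14:45 → extend to 13:55–14:45.
14:25–14:40 overlaps/touches 13:55–14:45 → extend to 13:55–14:45.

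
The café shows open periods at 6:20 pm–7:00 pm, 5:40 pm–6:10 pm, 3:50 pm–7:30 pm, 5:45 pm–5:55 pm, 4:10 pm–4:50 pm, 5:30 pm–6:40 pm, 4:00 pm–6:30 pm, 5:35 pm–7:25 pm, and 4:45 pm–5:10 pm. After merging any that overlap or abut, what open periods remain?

3:50 pm-7:30 pm

Sort by start: 3:50 pm-7:30 pm, 4:00 pm-6:30 pm, 4:10 pm-4:50 pm, 4:45 pm-5:10 pm, 5:30 pm-6:40 pm, 5:35 pm-7:25 pm, 5:40 pm-6:10 pm, 5:45 pm-5:55 pm, 6:20 pm-7:00 pm.
4:00 pm-6:30 pm overlaps/touches 3:50 pm-7:30 pm → extend to 3:50 pm-7:30 pm.
4:10 pm-4:50 pm overlaps/touches 3:50 pm-7:30 pm → extend to 3:50 pm-7:30 pm.
4:45 pm-5:10 pm overlaps/touches 3:50 pm-7:30 pm → extend to 3:50 pm-7:30 pm.
5:30 pm-6:40 pm overlaps/touches 3:50 pm-7:30 pm → extend to 3:50 pm-7:30 pm.
5:35 pm-7:25 pm overlaps/touches 3:50 pm-7:30 pm → extend to 3:50 pm-7:30 pm.
5:40 pm-6:10 pm overlaps/touches 3:50 pm-7:30 pm → extend to 3:50 pm-7:30 pm.
5:45 pm-5:55 pm overlaps/touches 3:50 pm-7:30 pm → extend to 3:50 pm-7:30 pm.
6:20 pm-7:00 pm overlaps/touches 3:50 pm-7:30 pm → extend to 3:50 pm-7:30 pm.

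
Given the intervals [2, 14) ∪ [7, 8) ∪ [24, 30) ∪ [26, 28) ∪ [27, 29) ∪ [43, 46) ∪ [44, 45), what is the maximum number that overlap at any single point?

Sweep endpoints in order; track running count of active intervals.
Peak of 3 reached at 27.

3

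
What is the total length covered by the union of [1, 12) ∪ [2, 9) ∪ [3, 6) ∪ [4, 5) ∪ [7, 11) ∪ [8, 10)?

11

Merged: [1, 12).
Length: 11.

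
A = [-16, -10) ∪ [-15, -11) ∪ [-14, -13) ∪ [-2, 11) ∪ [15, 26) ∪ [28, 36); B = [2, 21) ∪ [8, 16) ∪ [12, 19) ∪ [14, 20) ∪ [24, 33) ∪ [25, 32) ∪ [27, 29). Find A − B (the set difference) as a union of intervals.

[-16, -10) ∪ [-2, 2) ∪ [21, 24) ∪ [33, 36)

A, merged: [-16, -10), [-2, 11), [15, 26), [28, 36).
B, merged: [2, 21), [24, 33).
[-16, -10): no B overlap → unchanged.
[-2, 11) minus B → [-2, 2).
[15, 26) minus B → [21, 24).
[28, 36) minus B → [33, 36).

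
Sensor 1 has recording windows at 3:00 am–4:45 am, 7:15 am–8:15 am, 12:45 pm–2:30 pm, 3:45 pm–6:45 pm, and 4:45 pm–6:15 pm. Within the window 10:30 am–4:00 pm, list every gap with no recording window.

10:30 am–12:45 pm, 2:30 pm–3:45 pm

The merged coverage is 3:00 am–4:45 am, 7:15 am–8:15 am, 12:45 pm–2:30 pm, 3:45 pm–6:45 pm.
Uncovered inside 10:30 am–4:00 pm: 10:30 am–12:45 pm, 2:30 pm–3:45 pm.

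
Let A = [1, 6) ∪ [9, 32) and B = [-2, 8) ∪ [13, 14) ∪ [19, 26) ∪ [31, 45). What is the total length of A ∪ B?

A ∪ B = [-2, 8), [9, 45).
Total: 10 + 36 = 46.

46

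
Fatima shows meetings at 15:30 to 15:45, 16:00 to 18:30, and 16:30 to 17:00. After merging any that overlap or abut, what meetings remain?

15:30–15:45, 16:00–18:30

16:00–18:30 is disjoint → start new block.
16:30–17:00 overlaps/touches 16:00–18:30 → extend to 16:00–18:30.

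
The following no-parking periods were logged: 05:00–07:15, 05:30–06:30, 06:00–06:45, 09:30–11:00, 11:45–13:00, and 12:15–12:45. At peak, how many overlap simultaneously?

Walk the sorted start/end points keeping a running depth.
The depth first hits 3 at 06:00.

3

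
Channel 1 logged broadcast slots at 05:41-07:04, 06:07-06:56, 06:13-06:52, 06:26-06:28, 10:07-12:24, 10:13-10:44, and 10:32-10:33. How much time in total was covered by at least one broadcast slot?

Merged: 05:41–07:04, 10:07–12:24.
Lengths: 1 h 23 min + 2 h 17 min = 3 h 40 min.

3 h 40 min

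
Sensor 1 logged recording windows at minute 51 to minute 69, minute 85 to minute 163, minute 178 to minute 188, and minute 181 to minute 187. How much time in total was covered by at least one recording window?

106 minutes

Merged: minute 51 to minute 69, minute 85 to minute 163, minute 178 to minute 188.
Lengths: 18 minutes + 78 minutes + 10 minutes = 106 minutes.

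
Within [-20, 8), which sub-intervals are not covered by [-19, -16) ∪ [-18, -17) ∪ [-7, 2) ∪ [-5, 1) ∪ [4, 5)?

After merging, the occupied span is [-19, -16), [-7, 2), [4, 5).
Complement within [-20, 8): [-20, -19), [-16, -7), [2, 4), [5, 8).

[-20, -19) ∪ [-16, -7) ∪ [2, 4) ∪ [5, 8)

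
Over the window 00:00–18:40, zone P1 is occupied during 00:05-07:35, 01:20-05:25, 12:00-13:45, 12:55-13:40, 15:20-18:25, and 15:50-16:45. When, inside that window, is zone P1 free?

00:00-00:05, 07:35-12:00, 13:45-15:20, 18:25-18:40

Covered (merged): 00:05-07:35, 12:00-13:45, 15:20-18:25.
Uncovered inside 00:00-18:40: 00:00-00:05, 07:35-12:00, 13:45-15:20, 18:25-18:40.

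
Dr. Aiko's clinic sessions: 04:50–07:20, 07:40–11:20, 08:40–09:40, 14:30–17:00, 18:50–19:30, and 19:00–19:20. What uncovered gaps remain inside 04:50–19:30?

Covered (merged): 04:50–07:20, 07:40–11:20, 14:30–17:00, 18:50–19:30.
Complement within 04:50–19:30: 07:20–07:40, 11:20–14:30, 17:00–18:50.

07:20–07:40, 11:20–14:30, 17:00–18:50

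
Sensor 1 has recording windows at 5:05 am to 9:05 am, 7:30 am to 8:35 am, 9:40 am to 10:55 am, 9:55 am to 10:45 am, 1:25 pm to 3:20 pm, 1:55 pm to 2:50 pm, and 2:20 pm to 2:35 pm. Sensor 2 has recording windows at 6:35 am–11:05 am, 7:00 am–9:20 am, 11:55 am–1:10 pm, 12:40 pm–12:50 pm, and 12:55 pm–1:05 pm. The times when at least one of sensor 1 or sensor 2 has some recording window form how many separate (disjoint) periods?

3

Merge the first list: 5:05 am–9:05 am, 9:40 am–10:55 am, 1:25 pm–3:20 pm.
Merge the second list: 6:35 am–11:05 am, 11:55 am–1:10 pm.
A ∪ B = 5:05 am–11:05 am, 11:55 am–1:10 pm, 1:25 pm–3:20 pm.
That is 3 disjoint pieces.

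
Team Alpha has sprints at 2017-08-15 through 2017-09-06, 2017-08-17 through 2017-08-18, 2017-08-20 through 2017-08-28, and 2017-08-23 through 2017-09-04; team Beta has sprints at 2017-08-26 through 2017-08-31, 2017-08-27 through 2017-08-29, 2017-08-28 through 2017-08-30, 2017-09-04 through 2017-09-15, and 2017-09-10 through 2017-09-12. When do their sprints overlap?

2017-08-26 through 2017-08-31, 2017-09-04 through 2017-09-06

Merge the first list: 2017-08-15 through 2017-09-06.
Merge the second list: 2017-08-26 through 2017-08-31, 2017-09-04 through 2017-09-15.
2017-08-15 through 2017-09-06 meets the second set on 2017-08-26 through 2017-08-31, 2017-09-04 through 2017-09-06.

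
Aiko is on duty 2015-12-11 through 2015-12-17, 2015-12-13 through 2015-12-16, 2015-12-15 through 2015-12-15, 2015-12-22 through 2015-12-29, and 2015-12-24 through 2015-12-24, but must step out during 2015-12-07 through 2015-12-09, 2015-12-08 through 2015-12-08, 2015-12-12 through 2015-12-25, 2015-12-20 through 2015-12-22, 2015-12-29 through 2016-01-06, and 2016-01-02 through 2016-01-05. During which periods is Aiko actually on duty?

2015-12-11 through 2015-12-11, 2015-12-26 through 2015-12-28

A, merged: 2015-12-11 through 2015-12-17, 2015-12-22 through 2015-12-29.
B, merged: 2015-12-07 through 2015-12-09, 2015-12-12 through 2015-12-25, 2015-12-29 through 2016-01-06.
2015-12-11 through 2015-12-17 \ B = 2015-12-11 through 2015-12-11.
2015-12-22 through 2015-12-29 \ B = 2015-12-26 through 2015-12-28.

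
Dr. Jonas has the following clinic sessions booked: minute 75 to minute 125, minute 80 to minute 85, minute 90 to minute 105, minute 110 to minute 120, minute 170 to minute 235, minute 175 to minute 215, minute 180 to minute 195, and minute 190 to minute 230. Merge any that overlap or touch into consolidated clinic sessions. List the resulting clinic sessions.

minute 75 to minute 125, minute 170 to minute 235

minute 80 to minute 85 overlaps/touches minute 75 to minute 125 → extend to minute 75 to minute 125.
minute 90 to minute 105 overlaps/touches minute 75 to minute 125 → extend to minute 75 to minute 125.
minute 110 to minute 120 overlaps/touches minute 75 to minute 125 → extend to minute 75 to minute 125.
minute 170 to minute 235 is disjoint → start new block.
minute 175 to minute 215 overlaps/touches minute 170 to minute 235 → extend to minute 170 to minute 235.
minute 180 to minute 195 overlaps/touches minute 170 to minute 235 → extend to minute 170 to minute 235.
minute 190 to minute 230 overlaps/touches minute 170 to minute 235 → extend to minute 170 to minute 235.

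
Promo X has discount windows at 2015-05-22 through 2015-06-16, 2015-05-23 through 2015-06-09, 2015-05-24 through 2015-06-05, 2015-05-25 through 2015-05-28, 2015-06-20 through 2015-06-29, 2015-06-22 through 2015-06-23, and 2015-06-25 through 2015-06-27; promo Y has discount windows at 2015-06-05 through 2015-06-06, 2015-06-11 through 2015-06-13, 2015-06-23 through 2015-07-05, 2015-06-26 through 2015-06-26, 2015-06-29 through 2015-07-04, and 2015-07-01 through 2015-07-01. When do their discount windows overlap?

Merge the first list: 2015-05-22 through 2015-06-16, 2015-06-20 through 2015-06-29.
Merge the second list: 2015-06-05 through 2015-06-06, 2015-06-11 through 2015-06-13, 2015-06-23 through 2015-07-05.
2015-05-22 through 2015-06-16 overlaps B on 2015-06-05 through 2015-06-06, 2015-06-11 through 2015-06-13.
2015-06-20 through 2015-06-29 overlaps B on 2015-06-23 through 2015-06-29.

2015-06-05 through 2015-06-06, 2015-06-11 through 2015-06-13, 2015-06-23 through 2015-06-29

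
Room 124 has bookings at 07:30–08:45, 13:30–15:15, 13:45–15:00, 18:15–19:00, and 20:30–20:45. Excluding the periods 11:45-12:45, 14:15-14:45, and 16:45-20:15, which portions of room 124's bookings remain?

07:30–08:45, 13:30–14:15, 14:45–15:15, 20:30–20:45

A, merged: 07:30–08:45, 13:30–15:15, 18:15–19:00, 20:30–20:45.
07:30–08:45 is untouched.
13:30–15:15 with B removed leaves 13:30–14:15, 14:45–15:15.
18:15–19:00 lies entirely inside B → drops out.
20:30–20:45 is untouched.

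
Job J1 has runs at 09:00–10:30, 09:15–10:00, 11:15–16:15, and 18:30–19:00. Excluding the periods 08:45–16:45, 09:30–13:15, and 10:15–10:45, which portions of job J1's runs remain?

18:30–19:00

A, merged: 09:00–10:30, 11:15–16:15, 18:30–19:00.
B, merged: 08:45–16:45.
09:00–10:30: entirely removed.
11:15–16:15: entirely removed.
18:30–19:00: nothing removed.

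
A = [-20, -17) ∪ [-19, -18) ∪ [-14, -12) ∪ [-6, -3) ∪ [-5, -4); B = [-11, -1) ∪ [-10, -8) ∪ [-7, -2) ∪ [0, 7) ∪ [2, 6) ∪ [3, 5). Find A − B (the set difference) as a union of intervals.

First set merges to [-20, -17), [-14, -12), [-6, -3).
Second set merges to [-11, -1), [0, 7).
[-20, -17): nothing removed.
[-14, -12): nothing removed.
[-6, -3): entirely removed.

[-20, -17) ∪ [-14, -12)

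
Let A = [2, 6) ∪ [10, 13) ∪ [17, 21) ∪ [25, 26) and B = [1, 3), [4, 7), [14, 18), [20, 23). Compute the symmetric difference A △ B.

[1, 2) ∪ [3, 4) ∪ [6, 7) ∪ [10, 13) ∪ [14, 17) ∪ [18, 20) ∪ [21, 23) ∪ [25, 26)

Only in the first: [3, 4), [10, 13), [18, 20), [25, 26).
Only in the second: [1, 2), [6, 7), [14, 17), [21, 23).
Together these are the periods covered by exactly one.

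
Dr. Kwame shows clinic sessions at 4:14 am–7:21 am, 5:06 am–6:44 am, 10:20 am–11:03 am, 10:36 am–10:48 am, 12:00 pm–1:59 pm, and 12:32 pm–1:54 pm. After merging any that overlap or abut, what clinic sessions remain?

5:06 am-6:44 am overlaps/touches 4:14 am-7:21 am → extend to 4:14 am-7:21 am.
10:20 am-11:03 am is disjoint → start new block.
10:36 am-10:48 am overlaps/touches 10:20 am-11:03 am → extend to 10:20 am-11:03 am.
12:00 pm-1:59 pm is disjoint → start new block.
12:32 pm-1:54 pm overlaps/touches 12:00 pm-1:59 pm → extend to 12:00 pm-1:59 pm.

4:14 am-7:21 am, 10:20 am-11:03 am, 12:00 pm-1:59 pm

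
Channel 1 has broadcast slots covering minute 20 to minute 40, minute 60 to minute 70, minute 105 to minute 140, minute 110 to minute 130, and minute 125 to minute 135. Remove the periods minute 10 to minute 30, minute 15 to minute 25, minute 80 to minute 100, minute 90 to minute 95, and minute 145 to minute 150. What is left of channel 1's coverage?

minute 30 to minute 40, minute 60 to minute 70, minute 105 to minute 140

First set merges to minute 20 to minute 40, minute 60 to minute 70, minute 105 to minute 140.
Second set merges to minute 10 to minute 30, minute 80 to minute 100, minute 145 to minute 150.
minute 20 to minute 40 minus B → minute 30 to minute 40.
minute 60 to minute 70: no B overlap → unchanged.
minute 105 to minute 140: no B overlap → unchanged.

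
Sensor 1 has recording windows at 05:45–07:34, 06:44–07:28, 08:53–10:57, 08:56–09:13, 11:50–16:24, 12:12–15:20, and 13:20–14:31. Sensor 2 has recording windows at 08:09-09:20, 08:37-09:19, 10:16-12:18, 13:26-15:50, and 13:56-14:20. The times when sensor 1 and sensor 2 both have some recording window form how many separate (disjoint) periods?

4

A, merged: 05:45–07:34, 08:53–10:57, 11:50–16:24.
B, merged: 08:09–09:20, 10:16–12:18, 13:26–15:50.
A ∩ B = 08:53–09:20, 10:16–10:57, 11:50–12:18, 13:26–15:50.
That is 4 disjoint pieces.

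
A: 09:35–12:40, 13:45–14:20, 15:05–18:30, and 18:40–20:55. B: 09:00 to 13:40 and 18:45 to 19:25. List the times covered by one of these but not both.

09:00–09:35, 12:40–13:40, 13:45–14:20, 15:05–18:30, 18:40–18:45, 19:25–20:55

A but not B: 13:45–14:20, 15:05–18:30, 18:40–18:45, 19:25–20:55.
B but not A: 09:00–09:35, 12:40–13:40.
Combining gives A △ B.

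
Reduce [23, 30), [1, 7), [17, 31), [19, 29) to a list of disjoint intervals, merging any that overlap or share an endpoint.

Sort by start: [1, 7), [17, 31), [19, 29), [23, 30).
[17, 31) is disjoint → start new block.
[19, 29) overlaps/touches [17, 31) → extend to [17, 31).
[23, 30) overlaps/touches [17, 31) → extend to [17, 31).

[1, 7) ∪ [17, 31)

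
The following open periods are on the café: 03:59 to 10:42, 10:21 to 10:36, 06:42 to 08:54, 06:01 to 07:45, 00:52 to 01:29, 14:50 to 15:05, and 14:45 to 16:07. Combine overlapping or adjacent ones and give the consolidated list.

00:52-01:29, 03:59-10:42, 14:45-16:07

Sort by start: 00:52-01:29, 03:59-10:42, 06:01-07:45, 06:42-08:54, 10:21-10:36, 14:45-16:07, 14:50-15:05.
03:59-10:42 is disjoint → start new block.
06:01-07:45 overlaps/touches 03:59-10:42 → extend to 03:59-10:42.
06:42-08:54 overlaps/touches 03:59-10:42 → extend to 03:59-10:42.
10:21-10:36 overlaps/touches 03:59-10:42 → extend to 03:59-10:42.
14:45-16:07 is disjoint → start new block.
14:50-15:05 overlaps/touches 14:45-16:07 → extend to 14:45-16:07.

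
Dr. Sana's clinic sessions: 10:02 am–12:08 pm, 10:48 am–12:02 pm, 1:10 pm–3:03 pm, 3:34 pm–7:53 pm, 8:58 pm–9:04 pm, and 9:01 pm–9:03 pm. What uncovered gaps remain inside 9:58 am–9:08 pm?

Covered (merged): 10:02 am–12:08 pm, 1:10 pm–3:03 pm, 3:34 pm–7:53 pm, 8:58 pm–9:04 pm.
Gaps within 9:58 am–9:08 pm: 9:58 am–10:02 am, 12:08 pm–1:10 pm, 3:03 pm–3:34 pm, 7:53 pm–8:58 pm, 9:04 pm–9:08 pm.

9:58 am–10:02 am, 12:08 pm–1:10 pm, 3:03 pm–3:34 pm, 7:53 pm–8:58 pm, 9:04 pm–9:08 pm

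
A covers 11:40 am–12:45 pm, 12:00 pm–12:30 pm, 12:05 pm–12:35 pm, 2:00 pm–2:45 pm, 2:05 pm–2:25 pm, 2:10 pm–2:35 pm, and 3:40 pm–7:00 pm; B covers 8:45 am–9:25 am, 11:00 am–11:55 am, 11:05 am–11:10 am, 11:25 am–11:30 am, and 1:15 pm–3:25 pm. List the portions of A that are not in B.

11:55 am–12:45 pm, 3:40 pm–7:00 pm

A, merged: 11:40 am–12:45 pm, 2:00 pm–2:45 pm, 3:40 pm–7:00 pm.
B, merged: 8:45 am–9:25 am, 11:00 am–11:55 am, 1:15 pm–3:25 pm.
11:40 am–12:45 pm with B removed leaves 11:55 am–12:45 pm.
2:00 pm–2:45 pm lies entirely inside B → drops out.
3:40 pm–7:00 pm is untouched.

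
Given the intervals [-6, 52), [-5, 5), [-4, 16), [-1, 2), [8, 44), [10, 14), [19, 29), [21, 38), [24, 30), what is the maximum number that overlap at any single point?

Walk the sorted start/end points keeping a running depth.
The depth first hits 5 at 24.

5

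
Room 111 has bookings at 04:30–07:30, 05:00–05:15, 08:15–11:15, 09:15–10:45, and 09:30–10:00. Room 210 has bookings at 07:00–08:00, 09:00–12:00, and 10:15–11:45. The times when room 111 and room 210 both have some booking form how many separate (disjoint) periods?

Merge the first list: 04:30–07:30, 08:15–11:15.
Merge the second list: 07:00–08:00, 09:00–12:00.
A ∩ B = 07:00–07:30, 09:00–11:15.
That is 2 disjoint pieces.

2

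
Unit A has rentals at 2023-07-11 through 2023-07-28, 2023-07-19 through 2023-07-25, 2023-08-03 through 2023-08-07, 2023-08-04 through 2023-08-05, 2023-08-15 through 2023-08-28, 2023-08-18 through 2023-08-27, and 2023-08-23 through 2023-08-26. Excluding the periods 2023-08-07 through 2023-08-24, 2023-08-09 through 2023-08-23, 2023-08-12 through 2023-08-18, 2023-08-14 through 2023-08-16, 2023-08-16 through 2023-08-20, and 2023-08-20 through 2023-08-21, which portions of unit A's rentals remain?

Merge the first list: 2023-07-11 through 2023-07-28, 2023-08-03 through 2023-08-07, 2023-08-15 through 2023-08-28.
Merge the second list: 2023-08-07 through 2023-08-24.
2023-07-11 through 2023-07-28: nothing removed.
2023-08-03 through 2023-08-07 \ B = 2023-08-03 through 2023-08-06.
2023-08-15 through 2023-08-28 \ B = 2023-08-25 through 2023-08-28.

2023-07-11 through 2023-07-28, 2023-08-03 through 2023-08-06, 2023-08-25 through 2023-08-28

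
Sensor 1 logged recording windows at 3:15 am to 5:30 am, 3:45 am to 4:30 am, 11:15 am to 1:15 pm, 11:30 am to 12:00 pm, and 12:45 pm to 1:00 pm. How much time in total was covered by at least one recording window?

Merged: 3:15 am-5:30 am, 11:15 am-1:15 pm.
Lengths: 2 h 15 min + 2 h = 4 h 15 min.

4 h 15 min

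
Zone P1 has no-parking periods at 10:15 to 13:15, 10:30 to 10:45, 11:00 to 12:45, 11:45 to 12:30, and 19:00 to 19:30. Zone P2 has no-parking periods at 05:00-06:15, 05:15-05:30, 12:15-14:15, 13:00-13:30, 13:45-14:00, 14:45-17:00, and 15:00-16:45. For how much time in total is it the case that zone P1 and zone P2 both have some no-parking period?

1 h

First set merges to 10:15–13:15, 19:00–19:30.
Second set merges to 05:00–06:15, 12:15–14:15, 14:45–17:00.
A ∩ B = 12:15–13:15.
Total: 1 h.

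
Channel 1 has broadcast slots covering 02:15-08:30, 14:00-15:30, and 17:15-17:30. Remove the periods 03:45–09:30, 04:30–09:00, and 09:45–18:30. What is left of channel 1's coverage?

02:15-03:45

Second set merges to 03:45-09:30, 09:45-18:30.
02:15-08:30 with B removed leaves 02:15-03:45.
14:00-15:30 lies entirely inside B → drops out.
17:15-17:30 lies entirely inside B → drops out.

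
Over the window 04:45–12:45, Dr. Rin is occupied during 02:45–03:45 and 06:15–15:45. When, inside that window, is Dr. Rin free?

04:45–06:15

Covered (merged): 02:45–03:45, 06:15–15:45.
Uncovered inside 04:45–12:45: 04:45–06:15.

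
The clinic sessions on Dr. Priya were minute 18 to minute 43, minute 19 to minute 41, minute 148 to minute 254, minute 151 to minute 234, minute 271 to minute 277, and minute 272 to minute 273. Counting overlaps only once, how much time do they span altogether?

137 minutes

Merged: minute 18 to minute 43, minute 148 to minute 254, minute 271 to minute 277.
Lengths: 25 minutes + 106 minutes + 6 minutes = 137 minutes.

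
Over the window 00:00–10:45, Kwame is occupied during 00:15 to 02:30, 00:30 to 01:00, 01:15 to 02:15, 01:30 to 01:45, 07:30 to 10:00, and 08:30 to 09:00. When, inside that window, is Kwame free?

00:00–00:15, 02:30–07:30, 10:00–10:45

After merging, the occupied span is 00:15–02:30, 07:30–10:00.
Gaps within 00:00–10:45: 00:00–00:15, 02:30–07:30, 10:00–10:45.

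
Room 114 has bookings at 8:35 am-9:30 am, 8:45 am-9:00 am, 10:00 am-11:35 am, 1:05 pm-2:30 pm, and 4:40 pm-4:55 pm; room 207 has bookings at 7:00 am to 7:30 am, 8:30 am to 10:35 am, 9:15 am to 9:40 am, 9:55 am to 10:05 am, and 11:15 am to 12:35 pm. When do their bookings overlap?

8:35 am–9:30 am, 10:00 am–10:35 am, 11:15 am–11:35 am

Merge the first list: 8:35 am–9:30 am, 10:00 am–11:35 am, 1:05 pm–2:30 pm, 4:40 pm–4:55 pm.
Merge the second list: 7:00 am–7:30 am, 8:30 am–10:35 am, 11:15 am–12:35 pm.
8:35 am–9:30 am overlaps B on 8:35 am–9:30 am.
10:00 am–11:35 am overlaps B on 10:00 am–10:35 am, 11:15 am–11:35 am.
1:05 pm–2:30 pm falls entirely outside B.
4:40 pm–4:55 pm falls entirely outside B.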